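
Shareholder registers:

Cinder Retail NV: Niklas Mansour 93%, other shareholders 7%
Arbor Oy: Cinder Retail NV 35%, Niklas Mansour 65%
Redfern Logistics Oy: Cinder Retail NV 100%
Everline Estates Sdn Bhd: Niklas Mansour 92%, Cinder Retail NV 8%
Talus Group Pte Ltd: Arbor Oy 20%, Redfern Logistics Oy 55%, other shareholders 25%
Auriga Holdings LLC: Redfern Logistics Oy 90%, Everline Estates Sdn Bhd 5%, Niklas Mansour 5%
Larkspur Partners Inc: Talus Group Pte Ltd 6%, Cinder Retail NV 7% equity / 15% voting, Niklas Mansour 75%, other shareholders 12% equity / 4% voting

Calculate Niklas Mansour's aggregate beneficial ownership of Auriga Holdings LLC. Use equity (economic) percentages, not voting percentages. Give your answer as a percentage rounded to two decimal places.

Niklas reaches Auriga along 4 paths.
Via Cinder → Redfern: 93% × 100% × 90% = 83.7%.
Via Everline: 92% × 5% = 4.6%.
Via Cinder → Everline: 93% × 8% × 5% = 0.372%.
Direct stake: 5% = 5%.
Total: 83.7% + 4.6% + 0.372% + 5% = 93.672%.
Rounded: 93.67%.

93.67%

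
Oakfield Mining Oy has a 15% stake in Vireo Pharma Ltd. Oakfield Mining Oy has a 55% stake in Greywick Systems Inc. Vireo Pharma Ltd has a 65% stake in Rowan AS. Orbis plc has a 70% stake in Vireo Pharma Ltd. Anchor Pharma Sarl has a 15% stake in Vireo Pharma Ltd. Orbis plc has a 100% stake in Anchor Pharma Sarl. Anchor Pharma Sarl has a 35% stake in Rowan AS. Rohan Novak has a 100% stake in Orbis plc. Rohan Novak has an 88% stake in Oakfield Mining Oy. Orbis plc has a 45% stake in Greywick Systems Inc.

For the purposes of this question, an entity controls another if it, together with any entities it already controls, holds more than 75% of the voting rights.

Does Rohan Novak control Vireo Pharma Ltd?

Yes

Rohan holds 88% of Oakfield, so Rohan controls Oakfield.
Rohan holds 100% of Orbis, so Rohan controls Orbis.
Orbis holds 100% of Anchor, so Rohan controls Anchor.
Orbis and Oakfield and Anchor together hold 70% + 15% + 15% = 100% of Vireo, so Rohan controls Vireo.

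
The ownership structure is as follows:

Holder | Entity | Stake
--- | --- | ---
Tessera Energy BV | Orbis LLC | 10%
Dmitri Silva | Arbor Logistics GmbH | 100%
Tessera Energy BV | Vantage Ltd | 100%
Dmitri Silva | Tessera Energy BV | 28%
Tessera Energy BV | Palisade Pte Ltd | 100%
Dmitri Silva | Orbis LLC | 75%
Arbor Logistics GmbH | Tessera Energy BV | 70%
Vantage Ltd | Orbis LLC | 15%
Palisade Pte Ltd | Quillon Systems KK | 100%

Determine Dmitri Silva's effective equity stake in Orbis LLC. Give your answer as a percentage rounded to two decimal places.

99.50%

Dmitri reaches Orbis along 5 paths.
Direct stake: 75% = 75%.
Via Tessera: 28% × 10% = 2.8%.
Via Arbor → Tessera: 100% × 70% × 10% = 7%.
Via Tessera → Vantage: 28% × 100% × 15% = 4.2%.
Via Arbor → Tessera → Vantage: 100% × 70% × 100% × 15% = 10.5%.
Total: 75% + 2.8% + 7% + 4.2% + 10.5% = 99.5%.
Rounded: 99.50%.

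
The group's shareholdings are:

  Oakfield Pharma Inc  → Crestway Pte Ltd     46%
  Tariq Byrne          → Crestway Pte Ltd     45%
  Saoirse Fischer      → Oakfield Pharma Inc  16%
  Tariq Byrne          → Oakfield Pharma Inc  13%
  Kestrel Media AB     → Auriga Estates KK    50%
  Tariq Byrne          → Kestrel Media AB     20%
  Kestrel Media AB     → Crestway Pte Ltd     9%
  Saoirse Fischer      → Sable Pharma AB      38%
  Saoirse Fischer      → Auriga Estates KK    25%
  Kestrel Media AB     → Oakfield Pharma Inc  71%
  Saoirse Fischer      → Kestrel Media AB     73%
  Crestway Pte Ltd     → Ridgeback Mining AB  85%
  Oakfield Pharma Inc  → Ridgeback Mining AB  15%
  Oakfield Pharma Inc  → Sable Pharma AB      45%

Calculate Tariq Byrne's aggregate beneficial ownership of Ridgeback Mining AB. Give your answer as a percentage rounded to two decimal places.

Tariq reaches Ridgeback along 6 paths.
Via Oakfield: 13% × 15% = 1.95%.
Via Kestrel → Oakfield: 20% × 71% × 15% = 2.13%.
Via Kestrel → Crestway: 20% × 9% × 85% = 1.53%.
Via Crestway: 45% × 85% = 38.25%.
Via Oakfield → Crestway: 13% × 46% × 85% = 5.083%.
Via Kestrel → Oakfield → Crestway: 20% × 71% × 46% × 85% = 5.5522%.
Total: 1.95% + 2.13% + 1.53% + 38.25% + 5.083% + 5.5522% = 54.4952%.
Rounded: 54.50%.

54.50%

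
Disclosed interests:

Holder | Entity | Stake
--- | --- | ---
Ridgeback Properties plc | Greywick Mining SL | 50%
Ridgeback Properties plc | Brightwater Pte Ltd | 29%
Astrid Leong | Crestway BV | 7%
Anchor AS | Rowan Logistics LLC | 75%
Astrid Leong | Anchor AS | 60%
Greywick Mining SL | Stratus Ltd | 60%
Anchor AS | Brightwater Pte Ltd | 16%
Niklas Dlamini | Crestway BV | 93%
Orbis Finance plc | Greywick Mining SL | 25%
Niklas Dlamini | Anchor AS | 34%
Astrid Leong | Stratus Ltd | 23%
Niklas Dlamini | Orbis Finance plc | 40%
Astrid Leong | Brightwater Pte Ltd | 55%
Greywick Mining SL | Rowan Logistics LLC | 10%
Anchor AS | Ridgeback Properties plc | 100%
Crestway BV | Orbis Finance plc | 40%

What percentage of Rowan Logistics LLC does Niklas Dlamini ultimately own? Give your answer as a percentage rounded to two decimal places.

29.13%

Niklas reaches Rowan along 4 paths.
Via Anchor → Ridgeback → Greywick: 34% × 100% × 50% × 10% = 1.7%.
Via Crestway → Orbis → Greywick: 93% × 40% × 25% × 10% = 0.93%.
Via Orbis → Greywick: 40% × 25% × 10% = 1%.
Via Anchor: 34% × 75% = 25.5%.
Total: 1.7% + 0.93% + 1% + 25.5% = 29.13%.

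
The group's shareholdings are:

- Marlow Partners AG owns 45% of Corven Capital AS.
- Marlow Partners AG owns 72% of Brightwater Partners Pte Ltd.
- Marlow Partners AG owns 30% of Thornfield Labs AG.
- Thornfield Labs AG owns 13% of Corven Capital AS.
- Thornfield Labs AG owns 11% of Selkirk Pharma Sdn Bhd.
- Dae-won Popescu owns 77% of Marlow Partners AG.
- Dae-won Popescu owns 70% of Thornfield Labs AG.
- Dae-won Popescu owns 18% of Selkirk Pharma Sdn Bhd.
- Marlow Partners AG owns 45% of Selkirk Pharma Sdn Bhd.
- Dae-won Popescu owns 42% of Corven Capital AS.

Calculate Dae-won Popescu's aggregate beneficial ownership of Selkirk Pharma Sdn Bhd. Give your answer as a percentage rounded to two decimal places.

62.89%

Dae-won reaches Selkirk along 4 paths.
Via Marlow: 77% × 45% = 34.65%.
Direct stake: 18% = 18%.
Via Marlow → Thornfield: 77% × 30% × 11% = 2.541%.
Via Thornfield: 70% × 11% = 7.7%.
Total: 34.65% + 18% + 2.541% + 7.7% = 62.891%.
Rounded: 62.89%.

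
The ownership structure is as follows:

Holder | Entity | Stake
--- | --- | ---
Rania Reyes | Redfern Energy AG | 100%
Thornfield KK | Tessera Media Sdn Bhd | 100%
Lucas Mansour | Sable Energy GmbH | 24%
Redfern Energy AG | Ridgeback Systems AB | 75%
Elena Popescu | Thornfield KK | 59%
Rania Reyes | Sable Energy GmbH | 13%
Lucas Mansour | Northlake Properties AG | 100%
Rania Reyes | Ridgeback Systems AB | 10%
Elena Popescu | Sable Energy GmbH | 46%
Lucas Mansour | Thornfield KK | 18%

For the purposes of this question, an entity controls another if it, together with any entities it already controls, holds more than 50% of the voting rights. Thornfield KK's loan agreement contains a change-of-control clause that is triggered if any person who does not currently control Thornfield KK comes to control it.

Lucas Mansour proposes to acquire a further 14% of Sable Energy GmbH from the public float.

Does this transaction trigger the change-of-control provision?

No

The purchase changes only Lucas's holdings, so Lucas is the only person who could newly come to control Thornfield.
Lucas holds 100% of Northlake, so Lucas controls Northlake.
In Thornfield, Lucas's side holds only 18%, not > 50%.
So before the transaction, Lucas does not control Thornfield.
After the purchase, Lucas's direct stake in Sable rises to 24% + 14% = 38%.
Lucas's side now holds 38% of Sable, not > 50%, so Lucas still does not control Sable.
After the transaction, Lucas's side holds 18% of Thornfield, not > 50%, so Lucas still does not control Thornfield.
No new person acquires control, so the clause is not triggered.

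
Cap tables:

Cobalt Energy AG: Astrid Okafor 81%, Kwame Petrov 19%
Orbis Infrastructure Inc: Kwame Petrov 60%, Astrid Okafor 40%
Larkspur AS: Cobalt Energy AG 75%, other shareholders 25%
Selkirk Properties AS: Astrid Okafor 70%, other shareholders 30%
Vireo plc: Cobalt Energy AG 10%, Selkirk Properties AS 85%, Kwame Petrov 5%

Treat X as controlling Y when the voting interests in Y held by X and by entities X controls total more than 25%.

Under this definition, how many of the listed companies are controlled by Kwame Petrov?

1

Kwame holds 60% of Orbis, so Kwame controls Orbis.
No other company's threshold is met.
Kwame controls 1 company.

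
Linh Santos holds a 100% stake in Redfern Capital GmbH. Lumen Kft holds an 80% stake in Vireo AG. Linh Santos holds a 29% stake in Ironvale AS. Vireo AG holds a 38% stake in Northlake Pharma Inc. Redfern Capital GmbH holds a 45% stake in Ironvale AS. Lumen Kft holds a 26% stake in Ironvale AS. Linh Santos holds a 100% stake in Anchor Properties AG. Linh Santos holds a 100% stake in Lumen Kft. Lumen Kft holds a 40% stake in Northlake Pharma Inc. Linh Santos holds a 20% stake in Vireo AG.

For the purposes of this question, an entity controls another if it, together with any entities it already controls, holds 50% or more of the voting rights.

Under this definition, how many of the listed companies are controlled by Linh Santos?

Linh holds 100% of Redfern, so Linh controls Redfern.
Linh holds 100% of Lumen, so Linh controls Lumen.
Lumen and Linh together hold 80% + 20% = 100% of Vireo, so Linh controls Vireo.
Linh holds 100% of Anchor, so Linh controls Anchor.
Redfern and Linh and Lumen together hold 45% + 29% + 26% = 100% of Ironvale, so Linh controls Ironvale.
Vireo and Lumen together hold 38% + 40% = 78% of Northlake, so Linh controls Northlake.
Linh controls 6 companies.

6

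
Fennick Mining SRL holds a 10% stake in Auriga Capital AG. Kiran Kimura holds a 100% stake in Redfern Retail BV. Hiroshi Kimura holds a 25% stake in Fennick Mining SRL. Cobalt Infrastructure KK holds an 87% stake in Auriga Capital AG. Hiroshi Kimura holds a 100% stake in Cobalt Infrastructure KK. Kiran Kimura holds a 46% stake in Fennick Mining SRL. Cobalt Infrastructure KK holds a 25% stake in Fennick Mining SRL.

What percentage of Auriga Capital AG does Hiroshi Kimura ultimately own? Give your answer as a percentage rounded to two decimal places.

Hiroshi reaches Auriga along 3 paths.
Via Cobalt: 100% × 87% = 87%.
Via Fennick: 25% × 10% = 2.5%.
Via Cobalt → Fennick: 100% × 25% × 10% = 2.5%.
Total: 87% + 2.5% + 2.5% = 92%.
Rounded: 92.00%.

92.00%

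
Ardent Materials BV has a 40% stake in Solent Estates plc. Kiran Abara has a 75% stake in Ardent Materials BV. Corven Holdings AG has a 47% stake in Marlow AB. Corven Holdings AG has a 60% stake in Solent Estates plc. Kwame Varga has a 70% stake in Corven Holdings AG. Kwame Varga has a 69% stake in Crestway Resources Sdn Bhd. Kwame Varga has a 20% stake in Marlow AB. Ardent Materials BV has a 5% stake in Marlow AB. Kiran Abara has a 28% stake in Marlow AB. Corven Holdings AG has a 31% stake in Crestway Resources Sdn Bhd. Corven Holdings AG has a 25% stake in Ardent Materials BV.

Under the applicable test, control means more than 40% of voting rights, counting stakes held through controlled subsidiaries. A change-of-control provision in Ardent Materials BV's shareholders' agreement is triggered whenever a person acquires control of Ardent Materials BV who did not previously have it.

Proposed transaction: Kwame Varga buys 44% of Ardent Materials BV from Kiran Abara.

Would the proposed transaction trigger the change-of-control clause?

Yes

The purchase adds only to Kwame's holdings (Kiran's stake shrinks), so Kwame is the only person who could newly come to control Ardent.
Kwame holds 70% of Corven, so Kwame controls Corven.
Corven and Kwame together hold 47% + 20% = 67% of Marlow, so Kwame controls Marlow.
Corven holds 60% of Solent, so Kwame controls Solent.
Corven and Kwame together hold 31% + 69% = 100% of Crestway, so Kwame controls Crestway.
In Ardent, Kwame's side holds only 25%, not > 40%.
So before the transaction, Kwame does not control Ardent.
After the purchase, Kwame holds 44% of Ardent directly, and Kiran's stake falls to 31%.
Corven and Kwame together hold 25% + 44% = 69% of Ardent, so Kwame controls Ardent.
Kwame did not control Ardent before and does after, so the clause is triggered.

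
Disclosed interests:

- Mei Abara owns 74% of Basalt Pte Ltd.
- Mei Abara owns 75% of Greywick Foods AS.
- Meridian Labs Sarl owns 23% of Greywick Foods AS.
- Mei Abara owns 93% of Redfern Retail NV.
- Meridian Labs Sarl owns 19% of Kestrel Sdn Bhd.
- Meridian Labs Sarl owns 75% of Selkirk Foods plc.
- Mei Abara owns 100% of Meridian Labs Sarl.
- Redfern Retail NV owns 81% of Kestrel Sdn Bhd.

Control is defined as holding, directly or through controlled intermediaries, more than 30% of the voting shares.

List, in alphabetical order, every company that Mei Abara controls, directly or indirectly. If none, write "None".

Basalt Pte Ltd, Greywick Foods AS, Kestrel Sdn Bhd, Meridian Labs Sarl, Redfern Retail NV, Selkirk Foods plc

Mei holds 100% of Meridian, so Mei controls Meridian.
Mei holds 93% of Redfern, so Mei controls Redfern.
Mei holds 74% of Basalt, so Mei controls Basalt.
Meridian and Redfern together hold 19% + 81% = 100% of Kestrel, so Mei controls Kestrel.
Meridian and Mei together hold 23% + 75% = 98% of Greywick, so Mei controls Greywick.
Meridian holds 75% of Selkirk, so Mei controls Selkirk.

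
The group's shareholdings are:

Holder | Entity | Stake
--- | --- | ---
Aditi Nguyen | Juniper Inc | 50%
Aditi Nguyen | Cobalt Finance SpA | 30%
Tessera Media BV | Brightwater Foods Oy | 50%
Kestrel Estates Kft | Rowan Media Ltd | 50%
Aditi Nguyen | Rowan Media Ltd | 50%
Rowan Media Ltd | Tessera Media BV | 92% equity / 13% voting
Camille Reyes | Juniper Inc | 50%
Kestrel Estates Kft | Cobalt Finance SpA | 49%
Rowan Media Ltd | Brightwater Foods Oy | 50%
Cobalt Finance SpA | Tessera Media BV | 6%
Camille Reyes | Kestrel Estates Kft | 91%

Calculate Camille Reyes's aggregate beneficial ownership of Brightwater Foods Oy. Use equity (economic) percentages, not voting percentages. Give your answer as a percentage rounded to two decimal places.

Camille reaches Brightwater along 3 paths.
Via Kestrel → Rowan: 91% × 50% × 50% = 22.75%.
Via Kestrel → Rowan → Tessera: 91% × 50% × 92% × 50% = 20.93%.
Via Kestrel → Cobalt → Tessera: 91% × 49% × 6% × 50% = 1.3377%.
Total: 22.75% + 20.93% + 1.3377% = 45.0177%.
Rounded: 45.02%.

45.02%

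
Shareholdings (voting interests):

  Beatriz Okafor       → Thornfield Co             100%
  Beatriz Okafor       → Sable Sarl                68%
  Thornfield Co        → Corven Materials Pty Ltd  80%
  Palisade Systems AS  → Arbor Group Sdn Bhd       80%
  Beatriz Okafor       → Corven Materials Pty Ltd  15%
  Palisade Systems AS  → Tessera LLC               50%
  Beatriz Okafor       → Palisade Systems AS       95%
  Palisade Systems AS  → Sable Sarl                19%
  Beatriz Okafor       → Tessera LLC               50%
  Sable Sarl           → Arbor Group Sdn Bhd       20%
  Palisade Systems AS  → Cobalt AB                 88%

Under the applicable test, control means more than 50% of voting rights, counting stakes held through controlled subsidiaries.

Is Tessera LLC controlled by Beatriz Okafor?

Yes

Beatriz holds 95% of Palisade, so Beatriz controls Palisade.
Beatriz and Palisade together hold 50% + 50% = 100% of Tessera, so Beatriz controls Tessera.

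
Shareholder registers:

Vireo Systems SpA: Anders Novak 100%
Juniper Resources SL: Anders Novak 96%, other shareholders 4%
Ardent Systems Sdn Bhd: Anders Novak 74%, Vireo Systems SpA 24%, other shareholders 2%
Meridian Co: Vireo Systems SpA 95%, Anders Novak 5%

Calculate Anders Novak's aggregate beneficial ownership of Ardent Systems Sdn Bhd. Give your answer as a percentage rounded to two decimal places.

98.00%

Anders reaches Ardent along 2 paths.
Direct stake: 74% = 74%.
Via Vireo: 100% × 24% = 24%.
Total: 74% + 24% = 98%.
Rounded: 98.00%.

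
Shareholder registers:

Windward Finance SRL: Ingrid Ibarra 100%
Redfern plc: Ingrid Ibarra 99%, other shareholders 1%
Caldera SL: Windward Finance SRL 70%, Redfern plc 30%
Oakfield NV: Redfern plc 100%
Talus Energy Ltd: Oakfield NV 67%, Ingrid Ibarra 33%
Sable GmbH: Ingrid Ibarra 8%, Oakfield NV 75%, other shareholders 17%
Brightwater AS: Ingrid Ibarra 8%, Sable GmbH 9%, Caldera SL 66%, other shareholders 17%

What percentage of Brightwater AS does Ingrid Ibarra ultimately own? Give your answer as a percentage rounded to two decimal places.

81.20%

Ingrid reaches Brightwater along 5 paths.
Direct stake: 8% = 8%.
Via Sable: 8% × 9% = 0.72%.
Via Redfern → Oakfield → Sable: 99% × 100% × 75% × 9% = 6.6825%.
Via Windward → Caldera: 100% × 70% × 66% = 46.2%.
Via Redfern → Caldera: 99% × 30% × 66% = 19.602%.
Total: 8% + 0.72% + 6.6825% + 46.2% + 19.602% = 81.2045%.
Rounded: 81.20%.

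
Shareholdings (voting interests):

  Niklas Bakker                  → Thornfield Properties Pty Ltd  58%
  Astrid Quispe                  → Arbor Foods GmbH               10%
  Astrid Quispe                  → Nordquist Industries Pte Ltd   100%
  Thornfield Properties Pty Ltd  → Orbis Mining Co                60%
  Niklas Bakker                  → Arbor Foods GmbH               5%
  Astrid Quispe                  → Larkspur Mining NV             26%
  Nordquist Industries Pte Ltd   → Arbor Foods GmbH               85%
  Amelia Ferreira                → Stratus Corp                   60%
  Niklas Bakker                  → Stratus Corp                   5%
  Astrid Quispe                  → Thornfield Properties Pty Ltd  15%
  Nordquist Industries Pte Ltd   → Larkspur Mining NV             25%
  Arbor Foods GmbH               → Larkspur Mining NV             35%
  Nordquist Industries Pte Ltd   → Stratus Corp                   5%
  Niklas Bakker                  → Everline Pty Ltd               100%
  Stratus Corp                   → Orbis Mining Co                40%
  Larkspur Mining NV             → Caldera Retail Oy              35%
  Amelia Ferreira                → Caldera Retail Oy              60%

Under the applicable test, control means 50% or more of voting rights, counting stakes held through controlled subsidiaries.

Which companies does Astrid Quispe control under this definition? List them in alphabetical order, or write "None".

Arbor Foods GmbH, Larkspur Mining NV, Nordquist Industries Pte Ltd

Astrid holds 100% of Nordquist, so Astrid controls Nordquist.
Astrid and Nordquist together hold 10% + 85% = 95% of Arbor, so Astrid controls Arbor.
Astrid and Arbor and Nordquist together hold 26% + 35% + 25% = 86% of Larkspur, so Astrid controls Larkspur.
No other company's threshold is met.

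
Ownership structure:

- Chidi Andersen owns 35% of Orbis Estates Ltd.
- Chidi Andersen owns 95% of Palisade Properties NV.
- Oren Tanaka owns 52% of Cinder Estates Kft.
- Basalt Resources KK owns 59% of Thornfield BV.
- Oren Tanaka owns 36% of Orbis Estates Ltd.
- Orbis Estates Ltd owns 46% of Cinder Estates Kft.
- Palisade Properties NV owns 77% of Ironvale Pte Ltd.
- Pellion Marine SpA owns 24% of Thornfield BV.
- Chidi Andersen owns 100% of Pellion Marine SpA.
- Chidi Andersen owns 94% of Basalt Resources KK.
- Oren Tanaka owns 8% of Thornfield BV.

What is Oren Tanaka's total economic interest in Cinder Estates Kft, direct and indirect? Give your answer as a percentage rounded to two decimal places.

68.56%

Oren reaches Cinder along 2 paths.
Direct stake: 52% = 52%.
Via Orbis: 36% × 46% = 16.56%.
Total: 52% + 16.56% = 68.56%.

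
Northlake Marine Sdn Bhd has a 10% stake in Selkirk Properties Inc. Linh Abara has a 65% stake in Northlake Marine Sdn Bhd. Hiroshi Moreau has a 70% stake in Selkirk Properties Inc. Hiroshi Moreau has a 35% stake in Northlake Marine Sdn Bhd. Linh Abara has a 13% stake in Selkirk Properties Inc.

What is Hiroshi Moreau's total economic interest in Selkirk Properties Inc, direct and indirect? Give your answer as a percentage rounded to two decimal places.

Hiroshi reaches Selkirk along 2 paths.
Direct stake: 70% = 70%.
Via Northlake: 35% × 10% = 3.5%.
Total: 70% + 3.5% = 73.5%.
Rounded: 73.50%.

73.50%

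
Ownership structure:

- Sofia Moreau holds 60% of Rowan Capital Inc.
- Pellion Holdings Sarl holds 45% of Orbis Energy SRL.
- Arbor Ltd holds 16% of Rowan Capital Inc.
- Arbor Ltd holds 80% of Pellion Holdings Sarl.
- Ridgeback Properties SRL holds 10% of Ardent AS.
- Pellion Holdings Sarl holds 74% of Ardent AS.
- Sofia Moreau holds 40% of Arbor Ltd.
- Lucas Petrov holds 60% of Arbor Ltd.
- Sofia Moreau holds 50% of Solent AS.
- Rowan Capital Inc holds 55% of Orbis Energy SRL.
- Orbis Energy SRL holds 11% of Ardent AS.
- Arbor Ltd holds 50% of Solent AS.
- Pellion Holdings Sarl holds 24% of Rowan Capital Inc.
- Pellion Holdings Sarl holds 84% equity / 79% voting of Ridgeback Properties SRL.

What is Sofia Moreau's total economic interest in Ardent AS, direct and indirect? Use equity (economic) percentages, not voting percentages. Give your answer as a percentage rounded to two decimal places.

32.43%

Sofia reaches Ardent along 6 paths.
Via Arbor → Pellion: 40% × 80% × 74% = 23.68%.
Via Arbor → Pellion → Ridgeback: 40% × 80% × 84% × 10% = 2.688%.
Via Arbor → Pellion → Rowan → Orbis: 40% × 80% × 24% × 55% × 11% = 0.46464%.
Via Arbor → Rowan → Orbis: 40% × 16% × 55% × 11% = 0.3872%.
Via Rowan → Orbis: 60% × 55% × 11% = 3.63%.
Via Arbor → Pellion → Orbis: 40% × 80% × 45% × 11% = 1.584%.
Total: 23.68% + 2.688% + 0.46464% + 0.3872% + 3.63% + 1.584% = 32.43384%.
Rounded: 32.43%.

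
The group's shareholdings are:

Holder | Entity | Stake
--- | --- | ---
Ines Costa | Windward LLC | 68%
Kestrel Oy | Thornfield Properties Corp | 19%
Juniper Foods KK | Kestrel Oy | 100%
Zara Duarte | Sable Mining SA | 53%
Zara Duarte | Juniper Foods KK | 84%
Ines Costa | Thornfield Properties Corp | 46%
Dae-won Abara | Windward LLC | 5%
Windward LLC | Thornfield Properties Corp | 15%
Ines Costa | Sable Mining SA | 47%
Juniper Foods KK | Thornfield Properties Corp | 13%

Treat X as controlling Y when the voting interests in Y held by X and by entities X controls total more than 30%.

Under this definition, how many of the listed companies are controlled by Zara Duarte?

Zara holds 53% of Sable, so Zara controls Sable.
Zara holds 84% of Juniper, so Zara controls Juniper.
Juniper holds 100% of Kestrel, so Zara controls Kestrel.
Juniper and Kestrel together hold 13% + 19% = 32% of Thornfield, so Zara controls Thornfield.
No other company's threshold is met.
Zara controls 4 companies.

4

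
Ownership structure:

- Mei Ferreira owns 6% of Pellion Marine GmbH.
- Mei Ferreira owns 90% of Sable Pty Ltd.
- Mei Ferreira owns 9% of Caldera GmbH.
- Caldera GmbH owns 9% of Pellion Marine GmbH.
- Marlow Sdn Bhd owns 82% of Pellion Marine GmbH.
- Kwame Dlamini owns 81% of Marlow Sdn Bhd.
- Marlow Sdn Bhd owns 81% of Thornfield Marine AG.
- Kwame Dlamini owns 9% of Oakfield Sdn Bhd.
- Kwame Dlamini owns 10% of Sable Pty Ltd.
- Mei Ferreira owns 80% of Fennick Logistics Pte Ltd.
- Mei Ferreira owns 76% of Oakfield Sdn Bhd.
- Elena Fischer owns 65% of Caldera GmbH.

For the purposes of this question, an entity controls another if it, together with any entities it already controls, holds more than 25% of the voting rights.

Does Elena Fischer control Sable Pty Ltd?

No

Elena holds 65% of Caldera, so Elena controls Caldera.
Neither Elena nor any entity Elena controls holds any voting interest in Sable.
So Elena does not control Sable.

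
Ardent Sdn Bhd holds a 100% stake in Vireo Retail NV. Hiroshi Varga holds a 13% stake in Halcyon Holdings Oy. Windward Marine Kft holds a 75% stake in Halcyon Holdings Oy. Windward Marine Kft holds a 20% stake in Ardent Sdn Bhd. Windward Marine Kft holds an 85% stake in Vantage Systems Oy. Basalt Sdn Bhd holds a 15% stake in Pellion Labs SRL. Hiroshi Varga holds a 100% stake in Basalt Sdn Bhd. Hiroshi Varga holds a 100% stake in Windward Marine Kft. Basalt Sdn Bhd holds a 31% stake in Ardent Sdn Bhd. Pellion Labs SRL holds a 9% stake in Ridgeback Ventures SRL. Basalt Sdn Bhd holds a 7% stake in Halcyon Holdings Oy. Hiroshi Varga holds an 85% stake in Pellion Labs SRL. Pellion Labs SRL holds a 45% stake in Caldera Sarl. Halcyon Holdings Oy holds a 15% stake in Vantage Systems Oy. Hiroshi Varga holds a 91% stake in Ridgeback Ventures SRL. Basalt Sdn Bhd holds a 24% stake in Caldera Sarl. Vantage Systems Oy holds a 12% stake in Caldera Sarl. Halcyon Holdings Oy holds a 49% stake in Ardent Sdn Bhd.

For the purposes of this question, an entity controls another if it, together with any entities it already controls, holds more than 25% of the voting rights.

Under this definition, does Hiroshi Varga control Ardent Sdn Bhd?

Yes

Hiroshi holds 100% of Windward, so Hiroshi controls Windward.
Hiroshi holds 100% of Basalt, so Hiroshi controls Basalt.
Windward and Hiroshi and Basalt together hold 75% + 13% + 7% = 95% of Halcyon, so Hiroshi controls Halcyon.
Halcyon and Basalt and Windward together hold 49% + 31% + 20% = 100% of Ardent, so Hiroshi controls Ardent.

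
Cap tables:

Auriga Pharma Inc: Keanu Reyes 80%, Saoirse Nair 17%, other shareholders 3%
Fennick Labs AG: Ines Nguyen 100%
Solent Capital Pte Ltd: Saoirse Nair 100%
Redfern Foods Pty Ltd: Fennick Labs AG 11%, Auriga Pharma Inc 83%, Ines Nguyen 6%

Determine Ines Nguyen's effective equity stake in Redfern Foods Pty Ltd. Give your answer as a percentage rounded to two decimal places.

17.00%

Ines reaches Redfern along 2 paths.
Via Fennick: 100% × 11% = 11%.
Direct stake: 6% = 6%.
Total: 11% + 6% = 17%.
Rounded: 17.00%.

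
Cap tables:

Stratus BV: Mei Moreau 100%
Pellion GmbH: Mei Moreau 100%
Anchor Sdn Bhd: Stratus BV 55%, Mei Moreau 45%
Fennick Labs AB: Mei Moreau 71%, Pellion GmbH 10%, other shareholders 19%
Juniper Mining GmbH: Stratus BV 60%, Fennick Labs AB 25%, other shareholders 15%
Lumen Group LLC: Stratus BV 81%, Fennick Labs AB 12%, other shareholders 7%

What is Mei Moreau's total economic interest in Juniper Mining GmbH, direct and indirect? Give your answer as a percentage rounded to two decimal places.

Mei reaches Juniper along 3 paths.
Via Stratus: 100% × 60% = 60%.
Via Fennick: 71% × 25% = 17.75%.
Via Pellion → Fennick: 100% × 10% × 25% = 2.5%.
Total: 60% + 17.75% + 2.5% = 80.25%.

80.25%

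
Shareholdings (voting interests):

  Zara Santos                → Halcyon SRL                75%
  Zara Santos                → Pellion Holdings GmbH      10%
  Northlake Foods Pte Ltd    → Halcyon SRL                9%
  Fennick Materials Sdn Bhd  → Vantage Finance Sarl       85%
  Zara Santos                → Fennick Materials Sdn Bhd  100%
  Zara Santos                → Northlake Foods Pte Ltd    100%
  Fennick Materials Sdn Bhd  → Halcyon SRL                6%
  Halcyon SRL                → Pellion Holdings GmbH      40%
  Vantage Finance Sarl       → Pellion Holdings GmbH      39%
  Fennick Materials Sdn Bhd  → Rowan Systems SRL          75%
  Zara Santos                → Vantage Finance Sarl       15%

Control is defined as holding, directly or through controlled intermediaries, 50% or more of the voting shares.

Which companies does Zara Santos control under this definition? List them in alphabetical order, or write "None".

Fennick Materials Sdn Bhd, Halcyon SRL, Northlake Foods Pte Ltd, Pellion Holdings GmbH, Rowan Systems SRL, Vantage Finance Sarl

Zara holds 100% of Fennick, so Zara controls Fennick.
Fennick and Zara together hold 85% + 15% = 100% of Vantage, so Zara controls Vantage.
Zara holds 100% of Northlake, so Zara controls Northlake.
Fennick and Northlake and Zara together hold 6% + 9% + 75% = 90% of Halcyon, so Zara controls Halcyon.
Vantage and Halcyon and Zara together hold 39% + 40% + 10% = 89% of Pellion, so Zara controls Pellion.
Fennick holds 75% of Rowan, so Zara controls Rowan.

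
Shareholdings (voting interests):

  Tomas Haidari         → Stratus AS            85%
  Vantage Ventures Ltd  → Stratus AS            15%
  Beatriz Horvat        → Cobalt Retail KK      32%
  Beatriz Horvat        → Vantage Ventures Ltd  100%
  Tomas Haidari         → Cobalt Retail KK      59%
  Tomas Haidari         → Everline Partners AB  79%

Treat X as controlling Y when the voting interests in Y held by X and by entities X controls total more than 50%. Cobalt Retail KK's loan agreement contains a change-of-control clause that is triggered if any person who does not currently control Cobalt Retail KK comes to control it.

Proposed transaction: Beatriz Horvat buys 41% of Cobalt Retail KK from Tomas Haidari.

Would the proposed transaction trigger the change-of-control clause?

Yes

The purchase adds only to Beatriz's holdings (Tomas's stake shrinks), so Beatriz is the only person who could newly come to control Cobalt.
Beatriz holds 100% of Vantage, so Beatriz controls Vantage.
In Cobalt, Beatriz's side holds only 32%, not > 50%.
So before the transaction, Beatriz does not control Cobalt.
After the purchase, Beatriz's direct stake in Cobalt rises to 32% + 41% = 73%, and Tomas's stake falls to 18%.
Beatriz holds 73% of Cobalt, so Beatriz controls Cobalt.
Beatriz did not control Cobalt before and does after, so the clause is triggered.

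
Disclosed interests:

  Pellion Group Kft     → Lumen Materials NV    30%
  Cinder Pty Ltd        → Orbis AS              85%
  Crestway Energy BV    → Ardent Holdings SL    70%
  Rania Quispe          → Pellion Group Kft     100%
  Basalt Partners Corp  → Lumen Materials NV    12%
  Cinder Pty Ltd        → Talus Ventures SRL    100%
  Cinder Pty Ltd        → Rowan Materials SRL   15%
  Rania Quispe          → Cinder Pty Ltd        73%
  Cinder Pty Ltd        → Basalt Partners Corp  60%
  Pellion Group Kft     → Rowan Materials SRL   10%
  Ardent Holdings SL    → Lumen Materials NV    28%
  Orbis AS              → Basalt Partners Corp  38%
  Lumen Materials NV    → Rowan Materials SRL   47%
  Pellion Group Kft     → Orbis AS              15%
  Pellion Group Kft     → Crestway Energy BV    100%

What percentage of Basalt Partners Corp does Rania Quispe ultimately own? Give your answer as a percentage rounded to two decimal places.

73.08%

Rania reaches Basalt along 3 paths.
Via Cinder: 73% × 60% = 43.8%.
Via Cinder → Orbis: 73% × 85% × 38% = 23.579%.
Via Pellion → Orbis: 100% × 15% × 38% = 5.7%.
Total: 43.8% + 23.579% + 5.7% = 73.079%.
Rounded: 73.08%.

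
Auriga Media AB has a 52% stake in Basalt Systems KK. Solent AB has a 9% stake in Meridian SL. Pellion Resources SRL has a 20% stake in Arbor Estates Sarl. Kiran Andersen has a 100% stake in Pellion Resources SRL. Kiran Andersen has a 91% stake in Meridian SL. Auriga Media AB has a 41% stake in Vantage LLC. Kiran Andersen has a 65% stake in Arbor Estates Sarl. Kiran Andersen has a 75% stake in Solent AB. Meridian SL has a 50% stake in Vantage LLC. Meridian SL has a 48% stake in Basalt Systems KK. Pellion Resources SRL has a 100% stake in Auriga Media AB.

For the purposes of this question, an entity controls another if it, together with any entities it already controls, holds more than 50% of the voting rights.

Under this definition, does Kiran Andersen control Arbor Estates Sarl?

Kiran holds 100% of Pellion, so Kiran controls Pellion.
Pellion and Kiran together hold 20% + 65% = 85% of Arbor, so Kiran controls Arbor.

Yes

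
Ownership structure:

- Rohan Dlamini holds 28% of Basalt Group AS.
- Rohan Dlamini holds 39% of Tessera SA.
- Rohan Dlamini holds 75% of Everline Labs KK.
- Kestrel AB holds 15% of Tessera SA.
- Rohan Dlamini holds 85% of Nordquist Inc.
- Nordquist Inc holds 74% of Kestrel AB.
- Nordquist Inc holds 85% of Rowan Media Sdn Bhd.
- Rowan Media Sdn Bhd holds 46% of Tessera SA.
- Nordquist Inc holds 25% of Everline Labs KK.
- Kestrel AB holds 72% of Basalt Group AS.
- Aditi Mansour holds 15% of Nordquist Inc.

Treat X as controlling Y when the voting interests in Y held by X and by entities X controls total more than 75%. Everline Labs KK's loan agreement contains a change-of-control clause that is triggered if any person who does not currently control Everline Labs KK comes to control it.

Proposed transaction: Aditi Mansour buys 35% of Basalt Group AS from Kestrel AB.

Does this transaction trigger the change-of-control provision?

The purchase adds only to Aditi's holdings (Kestrel's stake shrinks), so Aditi is the only person who could newly come to control Everline.
Aditi's largest direct stake is 15% in Nordquist, which does not meet the threshold, so Aditi controls no company.
Neither Aditi nor any entity Aditi controls holds any voting interest in Everline.
So before the transaction, Aditi does not control Everline.
After the purchase, Aditi holds 35% of Basalt directly, and Kestrel's stake falls to 37%.
Aditi's side now holds 35% of Basalt, not > 75%, so Aditi still does not control Basalt.
After the transaction, neither Aditi nor any entity Aditi controls holds a voting interest in Everline, so Aditi still does not control it.
No new person acquires control, so the clause is not triggered.

No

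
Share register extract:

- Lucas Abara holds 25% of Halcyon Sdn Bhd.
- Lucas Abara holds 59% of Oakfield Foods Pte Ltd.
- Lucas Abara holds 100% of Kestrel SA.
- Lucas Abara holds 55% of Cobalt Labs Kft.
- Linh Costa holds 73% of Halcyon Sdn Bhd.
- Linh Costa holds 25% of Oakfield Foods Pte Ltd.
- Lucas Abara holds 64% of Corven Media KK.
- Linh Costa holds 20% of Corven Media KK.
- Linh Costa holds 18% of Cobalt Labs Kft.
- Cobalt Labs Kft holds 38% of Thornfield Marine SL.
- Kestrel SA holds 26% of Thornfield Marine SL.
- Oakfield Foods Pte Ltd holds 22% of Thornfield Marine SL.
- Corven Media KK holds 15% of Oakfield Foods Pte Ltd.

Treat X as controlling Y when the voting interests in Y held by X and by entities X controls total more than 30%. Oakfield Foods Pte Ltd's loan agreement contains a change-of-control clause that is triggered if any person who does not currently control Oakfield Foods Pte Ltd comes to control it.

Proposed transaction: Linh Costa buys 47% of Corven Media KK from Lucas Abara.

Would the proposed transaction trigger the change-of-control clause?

Yes

The purchase adds only to Linh's holdings (Lucas's stake shrinks), so Linh is the only person who could newly come to control Oakfield.
Linh holds 73% of Halcyon, so Linh controls Halcyon.
In Oakfield, Linh's side holds only 25%, not > 30%.
So before the transaction, Linh does not control Oakfield.
After the purchase, Linh's direct stake in Corven rises to 20% + 47% = 67%, and Lucas's stake falls to 17%.
Linh holds 67% of Corven, so Linh controls Corven.
Corven and Linh together hold 15% + 25% = 40% of Oakfield, so Linh controls Oakfield.
Linh did not control Oakfield before and does after, so the clause is triggered.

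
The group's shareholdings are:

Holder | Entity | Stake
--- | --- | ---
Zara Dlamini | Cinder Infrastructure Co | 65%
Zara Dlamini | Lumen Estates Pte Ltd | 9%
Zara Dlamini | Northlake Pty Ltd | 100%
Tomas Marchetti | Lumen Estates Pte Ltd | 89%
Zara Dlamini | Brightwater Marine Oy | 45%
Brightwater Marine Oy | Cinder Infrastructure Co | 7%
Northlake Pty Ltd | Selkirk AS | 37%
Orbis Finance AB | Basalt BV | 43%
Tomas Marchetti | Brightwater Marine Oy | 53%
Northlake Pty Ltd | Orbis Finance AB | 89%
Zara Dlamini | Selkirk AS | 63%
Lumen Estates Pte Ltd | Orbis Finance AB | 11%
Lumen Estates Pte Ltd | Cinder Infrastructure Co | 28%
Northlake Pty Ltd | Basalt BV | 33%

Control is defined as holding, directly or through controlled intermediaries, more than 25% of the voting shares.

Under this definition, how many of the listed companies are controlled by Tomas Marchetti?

Tomas holds 53% of Brightwater, so Tomas controls Brightwater.
Tomas holds 89% of Lumen, so Tomas controls Lumen.
Lumen and Brightwater together hold 28% + 7% = 35% of Cinder, so Tomas controls Cinder.
No other company's threshold is met.
Tomas controls 3 companies.

3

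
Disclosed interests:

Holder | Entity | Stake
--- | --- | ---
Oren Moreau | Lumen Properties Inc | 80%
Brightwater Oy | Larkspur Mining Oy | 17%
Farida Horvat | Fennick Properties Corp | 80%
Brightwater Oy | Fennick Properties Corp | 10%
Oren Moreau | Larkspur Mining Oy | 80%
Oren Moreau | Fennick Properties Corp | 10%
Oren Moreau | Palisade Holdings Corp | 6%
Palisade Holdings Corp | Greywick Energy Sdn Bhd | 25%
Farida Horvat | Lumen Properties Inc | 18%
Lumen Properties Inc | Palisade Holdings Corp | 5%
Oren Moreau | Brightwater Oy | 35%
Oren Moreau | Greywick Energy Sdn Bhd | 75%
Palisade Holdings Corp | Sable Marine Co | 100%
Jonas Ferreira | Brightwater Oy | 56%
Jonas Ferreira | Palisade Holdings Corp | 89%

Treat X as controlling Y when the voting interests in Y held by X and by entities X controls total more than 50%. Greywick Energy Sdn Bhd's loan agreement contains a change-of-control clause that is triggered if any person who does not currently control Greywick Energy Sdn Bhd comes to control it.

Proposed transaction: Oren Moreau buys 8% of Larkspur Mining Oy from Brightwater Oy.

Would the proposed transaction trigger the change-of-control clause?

No

The purchase adds only to Oren's holdings (Brightwater's stake shrinks), so Oren is the only person who could newly come to control Greywick.
Oren holds 75% of Greywick, so Oren controls Greywick.
So Oren already controls Greywick before the transaction.
After the purchase, Oren's direct stake in Larkspur rises to 80% + 8% = 88%, and Brightwater's stake falls to 9%.
Oren controlled Greywick already, so this is not a new person acquiring control; every other person's position is unchanged or reduced.
No new person acquires control, so the clause is not triggered.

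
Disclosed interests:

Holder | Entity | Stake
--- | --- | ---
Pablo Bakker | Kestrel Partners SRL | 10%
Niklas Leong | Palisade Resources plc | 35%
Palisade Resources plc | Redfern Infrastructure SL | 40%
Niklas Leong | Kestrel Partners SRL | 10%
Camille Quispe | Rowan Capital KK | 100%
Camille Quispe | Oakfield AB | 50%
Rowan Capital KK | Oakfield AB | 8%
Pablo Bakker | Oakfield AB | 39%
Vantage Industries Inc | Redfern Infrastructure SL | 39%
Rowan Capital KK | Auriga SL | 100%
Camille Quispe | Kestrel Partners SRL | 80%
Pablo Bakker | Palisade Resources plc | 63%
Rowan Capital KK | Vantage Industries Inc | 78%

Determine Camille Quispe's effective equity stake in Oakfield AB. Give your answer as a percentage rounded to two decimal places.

58.00%

Camille reaches Oakfield along 2 paths.
Direct stake: 50% = 50%.
Via Rowan: 100% × 8% = 8%.
Total: 50% + 8% = 58%.
Rounded: 58.00%.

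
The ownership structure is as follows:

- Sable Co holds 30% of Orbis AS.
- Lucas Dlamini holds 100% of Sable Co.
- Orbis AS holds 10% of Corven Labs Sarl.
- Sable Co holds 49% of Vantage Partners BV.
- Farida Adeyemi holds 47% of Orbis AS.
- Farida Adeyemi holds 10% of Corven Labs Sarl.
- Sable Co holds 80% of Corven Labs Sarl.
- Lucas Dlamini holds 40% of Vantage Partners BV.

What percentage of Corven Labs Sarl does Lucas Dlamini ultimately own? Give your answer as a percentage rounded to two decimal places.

Lucas reaches Corven along 2 paths.
Via Sable → Orbis: 100% × 30% × 10% = 3%.
Via Sable: 100% × 80% = 80%.
Total: 3% + 80% = 83%.
Rounded: 83.00%.

83.00%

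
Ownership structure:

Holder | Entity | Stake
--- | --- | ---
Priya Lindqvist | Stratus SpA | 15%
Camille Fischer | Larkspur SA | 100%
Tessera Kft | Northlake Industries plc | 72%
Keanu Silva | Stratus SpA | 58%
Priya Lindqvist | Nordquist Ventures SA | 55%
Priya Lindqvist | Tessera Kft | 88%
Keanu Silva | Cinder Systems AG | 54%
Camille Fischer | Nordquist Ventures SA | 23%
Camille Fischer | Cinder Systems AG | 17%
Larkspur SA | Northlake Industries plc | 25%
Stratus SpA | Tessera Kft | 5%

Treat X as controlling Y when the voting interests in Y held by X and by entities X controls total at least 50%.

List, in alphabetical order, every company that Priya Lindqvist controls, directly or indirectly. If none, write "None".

Nordquist Ventures SA, Northlake Industries plc, Tessera Kft

Priya holds 55% of Nordquist, so Priya controls Nordquist.
Priya holds 88% of Tessera, so Priya controls Tessera.
Tessera holds 72% of Northlake, so Priya controls Northlake.
No other company's threshold is met.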